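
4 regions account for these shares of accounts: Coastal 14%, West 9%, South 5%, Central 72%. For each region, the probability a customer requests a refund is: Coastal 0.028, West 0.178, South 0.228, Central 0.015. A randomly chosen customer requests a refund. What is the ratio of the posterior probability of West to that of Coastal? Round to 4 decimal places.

Prior × likelihood for each hypothesis:
  Coastal: 0.14 × 0.028 = 0.00392
  West: 0.09 × 0.178 = 0.01602
  South: 0.05 × 0.228 = 0.0114
  Central: 0.72 × 0.015 = 0.0108
Total = 0.04214.
The ratio is 0.01602 / 0.00392 (the normalizer cancels) = 4.0867.

4.0867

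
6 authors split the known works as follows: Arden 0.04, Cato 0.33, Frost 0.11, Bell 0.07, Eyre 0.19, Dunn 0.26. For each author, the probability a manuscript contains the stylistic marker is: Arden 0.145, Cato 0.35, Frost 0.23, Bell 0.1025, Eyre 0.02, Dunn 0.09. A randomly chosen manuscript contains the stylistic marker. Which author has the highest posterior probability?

Cato

Prior × likelihood for each hypothesis:
  Arden: 0.04 × 0.145 = 0.0058
  Cato: 0.33 × 0.35 = 0.1155
  Frost: 0.11 × 0.23 = 0.0253
  Bell: 0.07 × 0.1025 = 0.007175
  Eyre: 0.19 × 0.02 = 0.0038
  Dunn: 0.26 × 0.09 = 0.0234
Normalizing constant = 0.180975.
Largest term belongs to Cato, so Cato is most probable.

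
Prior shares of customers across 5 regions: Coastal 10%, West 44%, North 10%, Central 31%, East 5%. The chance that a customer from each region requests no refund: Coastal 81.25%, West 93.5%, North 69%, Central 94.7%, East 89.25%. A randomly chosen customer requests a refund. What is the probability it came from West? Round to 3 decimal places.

Taking complements, P(refund | each) = Coastal 0.1875, West 0.065, North 0.31, Central 0.053, East 0.1075.
By Bayes' rule, posterior ∝ prior × likelihood:
  Coastal: 0.1 × 0.1875 = 0.01875
  West: 0.44 × 0.065 = 0.0286
  North: 0.1 × 0.31 = 0.031
  Central: 0.31 × 0.053 = 0.01643
  East: 0.05 × 0.1075 = 0.005375
Total = 0.100155.
P(West | evidence) = 0.0286 / 0.100155 ≈ 0.286.

0.286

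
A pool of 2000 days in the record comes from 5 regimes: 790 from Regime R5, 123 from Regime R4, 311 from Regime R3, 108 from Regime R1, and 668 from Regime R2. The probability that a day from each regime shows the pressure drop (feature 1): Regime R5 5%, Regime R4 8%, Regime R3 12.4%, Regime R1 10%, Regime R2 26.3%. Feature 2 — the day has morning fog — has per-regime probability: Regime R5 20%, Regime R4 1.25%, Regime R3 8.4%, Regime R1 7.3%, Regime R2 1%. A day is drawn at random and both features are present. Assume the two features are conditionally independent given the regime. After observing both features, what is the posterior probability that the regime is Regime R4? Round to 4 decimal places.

0.0089

By Bayes' rule, posterior ∝ prior × likelihood:
  Regime R5: 0.395 × 0.05 × 0.2 = 0.00395
  Regime R4: 0.0615 × 0.08 × 0.0125 = 0.0000615
  Regime R3: 0.1555 × 0.124 × 0.084 = 0.001619688
  Regime R1: 0.054 × 0.1 × 0.073 = 0.0003942
  Regime R2: 0.334 × 0.263 × 0.01 = 0.00087842
Normalizing constant = 0.006903808.
P(Regime R4 | evidence) = 0.0000615 / 0.006903808 ≈ 0.0089.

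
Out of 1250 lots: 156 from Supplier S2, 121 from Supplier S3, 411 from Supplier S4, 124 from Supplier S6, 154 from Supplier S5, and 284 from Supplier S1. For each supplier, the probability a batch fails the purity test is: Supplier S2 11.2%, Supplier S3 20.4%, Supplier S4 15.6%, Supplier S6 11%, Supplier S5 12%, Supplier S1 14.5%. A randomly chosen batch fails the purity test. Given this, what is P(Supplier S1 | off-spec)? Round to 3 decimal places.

By Bayes' rule, posterior ∝ prior × likelihood:
  Supplier S2: 0.1248 × 0.112 = 0.0139776
  Supplier S3: 0.0968 × 0.204 = 0.0197472
  Supplier S4: 0.3288 × 0.156 = 0.0512928
  Supplier S6: 0.0992 × 0.11 = 0.010912
  Supplier S5: 0.1232 × 0.12 = 0.014784
  Supplier S1: 0.2272 × 0.145 = 0.032944
Total = 0.1436576.
P(Supplier S1 | evidence) = 0.032944 / 0.1436576 ≈ 0.229.

0.229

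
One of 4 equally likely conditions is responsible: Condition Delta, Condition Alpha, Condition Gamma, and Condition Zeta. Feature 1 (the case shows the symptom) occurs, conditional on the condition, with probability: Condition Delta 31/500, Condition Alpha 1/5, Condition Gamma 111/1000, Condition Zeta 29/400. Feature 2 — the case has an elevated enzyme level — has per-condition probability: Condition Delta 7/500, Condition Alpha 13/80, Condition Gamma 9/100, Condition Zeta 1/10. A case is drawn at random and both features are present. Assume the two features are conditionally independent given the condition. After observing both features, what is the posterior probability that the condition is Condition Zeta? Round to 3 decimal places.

Since the prior is uniform, the posterior is proportional to the likelihood:
  Condition Delta: 0.062 × 0.014 = 0.000868
  Condition Alpha: 0.2 × 0.1625 = 0.0325
  Condition Gamma: 0.111 × 0.09 = 0.00999
  Condition Zeta: 0.0725 × 0.1 = 0.00725
Normalizing constant = 0.050608.
P(Condition Zeta | evidence) = 0.00725 / 0.050608 ≈ 0.143.

0.143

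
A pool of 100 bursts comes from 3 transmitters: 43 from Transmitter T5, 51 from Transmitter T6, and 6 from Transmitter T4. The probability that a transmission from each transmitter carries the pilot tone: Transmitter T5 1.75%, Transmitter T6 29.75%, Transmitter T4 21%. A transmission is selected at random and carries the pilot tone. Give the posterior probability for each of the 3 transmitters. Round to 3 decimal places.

Transmitter T5 0.044, Transmitter T6 0.883, Transmitter T4 0.073

By Bayes' rule, posterior ∝ prior × likelihood:
  Transmitter T5: 0.43 × 0.0175 = 0.007525
  Transmitter T6: 0.51 × 0.2975 = 0.151725
  Transmitter T4: 0.06 × 0.21 = 0.0126
Total = 0.17185.
P(Transmitter T5 | pilot) = 0.007525/0.17185 ≈ 0.044
P(Transmitter T6 | pilot) = 0.151725/0.17185 ≈ 0.883
P(Transmitter T4 | pilot) = 0.0126/0.17185 ≈ 0.073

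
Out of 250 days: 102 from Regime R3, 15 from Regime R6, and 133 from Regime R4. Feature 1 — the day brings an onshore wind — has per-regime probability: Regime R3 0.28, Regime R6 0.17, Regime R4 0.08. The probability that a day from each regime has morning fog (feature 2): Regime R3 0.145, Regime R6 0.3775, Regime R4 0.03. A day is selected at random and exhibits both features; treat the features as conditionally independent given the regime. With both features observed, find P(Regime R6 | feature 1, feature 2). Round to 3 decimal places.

Compute prior × likelihood for every hypothesis:
  Regime R3: 0.408 × 0.28 × 0.145 = 0.0165648
  Regime R6: 0.06 × 0.17 × 0.3775 = 0.0038505
  Regime R4: 0.532 × 0.08 × 0.03 = 0.0012768
Normalizing constant = 0.0216921.
P(Regime R6 | evidence) = 0.0038505 / 0.0216921 ≈ 0.178.

0.178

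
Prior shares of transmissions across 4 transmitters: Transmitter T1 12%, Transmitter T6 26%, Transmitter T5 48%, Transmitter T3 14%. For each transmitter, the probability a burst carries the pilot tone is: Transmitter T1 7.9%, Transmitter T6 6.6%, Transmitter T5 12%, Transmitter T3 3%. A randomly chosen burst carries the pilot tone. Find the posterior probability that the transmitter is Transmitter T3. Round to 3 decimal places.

0.047

Compute prior × likelihood for every hypothesis:
  Transmitter T1: 0.12 × 0.079 = 0.00948
  Transmitter T6: 0.26 × 0.066 = 0.01716
  Transmitter T5: 0.48 × 0.12 = 0.0576
  Transmitter T3: 0.14 × 0.03 = 0.0042
Total = 0.08844.
P(Transmitter T3 | evidence) = 0.0042 / 0.08844 ≈ 0.047.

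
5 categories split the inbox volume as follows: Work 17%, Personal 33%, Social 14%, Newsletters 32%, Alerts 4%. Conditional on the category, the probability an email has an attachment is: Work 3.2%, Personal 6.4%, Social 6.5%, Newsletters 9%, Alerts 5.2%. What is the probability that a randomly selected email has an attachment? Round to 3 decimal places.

0.067

Unnormalized posteriors (prior × likelihood):
  Work: 0.17 × 0.032 = 0.00544
  Personal: 0.33 × 0.064 = 0.02112
  Social: 0.14 × 0.065 = 0.0091
  Newsletters: 0.32 × 0.09 = 0.0288
  Alerts: 0.04 × 0.052 = 0.00208
P(attachment) = 0.00544 + 0.02112 + 0.0091 + 0.0288 + 0.00208 = 0.06654 → 0.067.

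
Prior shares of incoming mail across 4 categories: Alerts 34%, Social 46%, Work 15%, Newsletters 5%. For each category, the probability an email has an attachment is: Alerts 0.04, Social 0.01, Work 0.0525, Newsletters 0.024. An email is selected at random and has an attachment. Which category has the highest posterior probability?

By Bayes' rule, posterior ∝ prior × likelihood:
  Alerts: 0.34 × 0.04 = 0.0136
  Social: 0.46 × 0.01 = 0.0046
  Work: 0.15 × 0.0525 = 0.007875
  Newsletters: 0.05 × 0.024 = 0.0012
Total = 0.027275.
Largest term belongs to Alerts, so Alerts is most probable.

Alerts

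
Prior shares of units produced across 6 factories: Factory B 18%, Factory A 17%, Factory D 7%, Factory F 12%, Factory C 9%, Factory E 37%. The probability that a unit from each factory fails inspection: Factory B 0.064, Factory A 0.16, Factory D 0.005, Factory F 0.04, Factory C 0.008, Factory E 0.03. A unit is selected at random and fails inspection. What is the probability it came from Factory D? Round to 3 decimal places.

0.006

Prior × likelihood for each hypothesis:
  Factory B: 0.18 × 0.064 = 0.01152
  Factory A: 0.17 × 0.16 = 0.0272
  Factory D: 0.07 × 0.005 = 0.00035
  Factory F: 0.12 × 0.04 = 0.0048
  Factory C: 0.09 × 0.008 = 0.00072
  Factory E: 0.37 × 0.03 = 0.0111
Sum = 0.05569.
P(Factory D | evidence) = 0.00035 / 0.05569 ≈ 0.006.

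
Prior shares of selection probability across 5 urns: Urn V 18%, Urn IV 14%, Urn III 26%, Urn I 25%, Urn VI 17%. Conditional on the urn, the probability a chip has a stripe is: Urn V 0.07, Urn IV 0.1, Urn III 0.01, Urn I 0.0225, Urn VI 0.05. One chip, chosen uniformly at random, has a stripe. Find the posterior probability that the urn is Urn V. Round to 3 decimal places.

0.291

Compute prior × likelihood for every hypothesis:
  Urn V: 0.18 × 0.07 = 0.0126
  Urn IV: 0.14 × 0.1 = 0.014
  Urn III: 0.26 × 0.01 = 0.0026
  Urn I: 0.25 × 0.0225 = 0.005625
  Urn VI: 0.17 × 0.05 = 0.0085
Sum = 0.043325.
P(Urn V | evidence) = 0.0126 / 0.043325 ≈ 0.291.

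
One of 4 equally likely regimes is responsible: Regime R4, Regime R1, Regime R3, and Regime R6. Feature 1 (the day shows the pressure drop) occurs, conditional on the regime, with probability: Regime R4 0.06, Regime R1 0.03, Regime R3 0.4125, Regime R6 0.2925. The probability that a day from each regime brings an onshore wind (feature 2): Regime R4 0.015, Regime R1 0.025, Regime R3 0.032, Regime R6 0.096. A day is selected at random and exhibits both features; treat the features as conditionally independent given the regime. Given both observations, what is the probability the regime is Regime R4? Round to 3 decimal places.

0.021

Since the prior is uniform, the posterior is proportional to the likelihood:
  Regime R4: 0.06 × 0.015 = 0.0009
  Regime R1: 0.03 × 0.025 = 0.00075
  Regime R3: 0.4125 × 0.032 = 0.0132
  Regime R6: 0.2925 × 0.096 = 0.02808
Sum = 0.04293.
P(Regime R4 | evidence) = 0.0009 / 0.04293 ≈ 0.021.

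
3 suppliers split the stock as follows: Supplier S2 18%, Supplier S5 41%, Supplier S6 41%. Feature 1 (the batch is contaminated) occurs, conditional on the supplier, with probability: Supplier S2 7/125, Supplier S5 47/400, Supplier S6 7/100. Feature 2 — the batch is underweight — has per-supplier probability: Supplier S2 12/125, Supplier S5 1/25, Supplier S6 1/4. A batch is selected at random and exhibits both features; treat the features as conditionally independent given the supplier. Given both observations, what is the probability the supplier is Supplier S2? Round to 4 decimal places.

0.0961

By Bayes' rule, posterior ∝ prior × likelihood:
  Supplier S2: 0.18 × 0.056 × 0.096 = 0.00096768
  Supplier S5: 0.41 × 0.1175 × 0.04 = 0.001927
  Supplier S6: 0.41 × 0.07 × 0.25 = 0.007175
Normalizing constant = 0.01006968.
P(Supplier S2 | evidence) = 0.00096768 / 0.01006968 ≈ 0.0961.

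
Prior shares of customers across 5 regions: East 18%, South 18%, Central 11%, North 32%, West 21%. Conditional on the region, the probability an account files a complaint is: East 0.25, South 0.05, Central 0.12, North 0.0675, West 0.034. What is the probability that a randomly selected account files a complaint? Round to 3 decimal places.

0.096

Unnormalized posteriors (prior × likelihood):
  East: 0.18 × 0.25 = 0.045
  South: 0.18 × 0.05 = 0.009
  Central: 0.11 × 0.12 = 0.0132
  North: 0.32 × 0.0675 = 0.0216
  West: 0.21 × 0.034 = 0.00714
P(complaint) = 0.045 + 0.009 + 0.0132 + 0.0216 + 0.00714 = 0.09594 → 0.096.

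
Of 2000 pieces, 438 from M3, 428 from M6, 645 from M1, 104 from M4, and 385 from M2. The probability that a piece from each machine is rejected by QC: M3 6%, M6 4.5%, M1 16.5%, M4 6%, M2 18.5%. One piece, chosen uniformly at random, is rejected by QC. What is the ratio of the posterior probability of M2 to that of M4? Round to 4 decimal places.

11.4143

Prior × likelihood for each hypothesis:
  M3: 0.219 × 0.06 = 0.01314
  M6: 0.214 × 0.045 = 0.00963
  M1: 0.3225 × 0.165 = 0.0532125
  M4: 0.052 × 0.06 = 0.00312
  M2: 0.1925 × 0.185 = 0.0356125
Normalizing constant = 0.114715.
The ratio is 0.0356125 / 0.00312 (the normalizer cancels) = 11.4143.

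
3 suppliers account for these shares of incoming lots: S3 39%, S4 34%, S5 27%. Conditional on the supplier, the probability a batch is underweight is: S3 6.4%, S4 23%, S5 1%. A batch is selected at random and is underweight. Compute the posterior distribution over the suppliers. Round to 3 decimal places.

S3 0.236, S4 0.739, S5 0.026

By Bayes' rule, posterior ∝ prior × likelihood:
  S3: 0.39 × 0.064 = 0.02496
  S4: 0.34 × 0.23 = 0.0782
  S5: 0.27 × 0.01 = 0.0027
Normalizing constant = 0.10586.
P(S3 | underweight) = 0.02496/0.10586 ≈ 0.236
P(S4 | underweight) = 0.0782/0.10586 ≈ 0.739
P(S5 | underweight) = 0.0027/0.10586 ≈ 0.026
(Check: 0.236+0.739+0.026 = 1.001.)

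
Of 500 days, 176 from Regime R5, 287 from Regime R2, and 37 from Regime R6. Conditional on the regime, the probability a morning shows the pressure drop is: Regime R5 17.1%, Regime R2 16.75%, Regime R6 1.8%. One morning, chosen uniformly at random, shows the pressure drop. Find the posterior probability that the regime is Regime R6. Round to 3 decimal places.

0.008

Compute prior × likelihood for every hypothesis:
  Regime R5: 0.352 × 0.171 = 0.060192
  Regime R2: 0.574 × 0.1675 = 0.096145
  Regime R6: 0.074 × 0.018 = 0.001332
Sum = 0.157669.
P(Regime R6 | evidence) = 0.001332 / 0.157669 ≈ 0.008.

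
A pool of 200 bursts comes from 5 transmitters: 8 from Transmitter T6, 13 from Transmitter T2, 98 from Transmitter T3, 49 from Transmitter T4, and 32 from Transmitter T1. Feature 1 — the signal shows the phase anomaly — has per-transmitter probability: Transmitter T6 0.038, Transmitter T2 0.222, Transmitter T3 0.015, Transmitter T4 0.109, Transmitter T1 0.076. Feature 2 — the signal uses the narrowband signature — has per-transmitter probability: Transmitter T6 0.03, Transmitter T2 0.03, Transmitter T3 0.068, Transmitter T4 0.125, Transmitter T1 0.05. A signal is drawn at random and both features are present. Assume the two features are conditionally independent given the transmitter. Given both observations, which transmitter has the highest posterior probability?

Transmitter T4

Prior × likelihood for each hypothesis:
  Transmitter T6: 0.04 × 0.038 × 0.03 = 0.0000456
  Transmitter T2: 0.065 × 0.222 × 0.03 = 0.0004329
  Transmitter T3: 0.49 × 0.015 × 0.068 = 0.0004998
  Transmitter T4: 0.245 × 0.109 × 0.125 = 0.003338125
  Transmitter T1: 0.16 × 0.076 × 0.05 = 0.000608
Total = 0.004924425.
Largest term belongs to Transmitter T4, so Transmitter T4 is most probable.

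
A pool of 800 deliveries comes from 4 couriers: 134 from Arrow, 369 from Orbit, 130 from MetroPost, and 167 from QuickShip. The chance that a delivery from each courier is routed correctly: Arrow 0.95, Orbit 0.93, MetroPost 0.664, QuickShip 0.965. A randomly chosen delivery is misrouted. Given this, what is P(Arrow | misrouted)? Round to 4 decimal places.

Taking complements, P(misrouted | each) = Arrow 0.05, Orbit 0.07, MetroPost 0.336, QuickShip 0.035.
Unnormalized posteriors (prior × likelihood):
  Arrow: 0.1675 × 0.05 = 0.008375
  Orbit: 0.46125 × 0.07 = 0.0322875
  MetroPost: 0.1625 × 0.336 = 0.0546
  QuickShip: 0.20875 × 0.035 = 0.00730625
Normalizing constant = 0.10256875.
P(Arrow | evidence) = 0.008375 / 0.10256875 ≈ 0.0817.

0.0817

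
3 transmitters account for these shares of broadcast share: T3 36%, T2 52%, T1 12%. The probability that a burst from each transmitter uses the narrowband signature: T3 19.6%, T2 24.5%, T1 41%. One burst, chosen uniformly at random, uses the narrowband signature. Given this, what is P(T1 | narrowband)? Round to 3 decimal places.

Compute prior × likelihood for every hypothesis:
  T3: 0.36 × 0.196 = 0.07056
  T2: 0.52 × 0.245 = 0.1274
  T1: 0.12 × 0.41 = 0.0492
Sum = 0.24716.
P(T1 | evidence) = 0.0492 / 0.24716 ≈ 0.199.

0.199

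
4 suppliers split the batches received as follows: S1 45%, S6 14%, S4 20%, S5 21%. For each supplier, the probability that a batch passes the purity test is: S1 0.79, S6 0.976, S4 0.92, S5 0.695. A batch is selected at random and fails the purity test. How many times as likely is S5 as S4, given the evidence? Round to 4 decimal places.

4.0031

Taking complements, P(off-spec | each) = S1 0.21, S6 0.024, S4 0.08, S5 0.305.
Unnormalized posteriors (prior × likelihood):
  S1: 0.45 × 0.21 = 0.0945
  S6: 0.14 × 0.024 = 0.00336
  S4: 0.2 × 0.08 = 0.016
  S5: 0.21 × 0.305 = 0.06405
Sum = 0.17791.
The ratio is 0.06405 / 0.016 (the normalizer cancels) = 4.0031.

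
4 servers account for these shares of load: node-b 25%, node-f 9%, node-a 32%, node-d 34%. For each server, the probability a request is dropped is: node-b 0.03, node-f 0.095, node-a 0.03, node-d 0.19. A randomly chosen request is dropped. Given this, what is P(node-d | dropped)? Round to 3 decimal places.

Unnormalized posteriors (prior × likelihood):
  node-b: 0.25 × 0.03 = 0.0075
  node-f: 0.09 × 0.095 = 0.00855
  node-a: 0.32 × 0.03 = 0.0096
  node-d: 0.34 × 0.19 = 0.0646
Total = 0.09025.
P(node-d | evidence) = 0.0646 / 0.09025 ≈ 0.716.

0.716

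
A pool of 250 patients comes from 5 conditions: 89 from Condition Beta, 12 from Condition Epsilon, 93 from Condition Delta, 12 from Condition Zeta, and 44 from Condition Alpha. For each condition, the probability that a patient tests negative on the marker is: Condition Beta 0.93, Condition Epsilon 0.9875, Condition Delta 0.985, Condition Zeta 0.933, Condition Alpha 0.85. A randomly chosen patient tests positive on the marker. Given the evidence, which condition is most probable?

Condition Alpha

Taking complements, P(marker-positive | each) = Condition Beta 0.07, Condition Epsilon 0.0125, Condition Delta 0.015, Condition Zeta 0.067, Condition Alpha 0.15.
Prior × likelihood for each hypothesis:
  Condition Beta: 0.356 × 0.07 = 0.02492
  Condition Epsilon: 0.048 × 0.0125 = 0.0006
  Condition Delta: 0.372 × 0.015 = 0.00558
  Condition Zeta: 0.048 × 0.067 = 0.003216
  Condition Alpha: 0.176 × 0.15 = 0.0264
Total = 0.060716.
Largest term belongs to Condition Alpha, so Condition Alpha is most probable.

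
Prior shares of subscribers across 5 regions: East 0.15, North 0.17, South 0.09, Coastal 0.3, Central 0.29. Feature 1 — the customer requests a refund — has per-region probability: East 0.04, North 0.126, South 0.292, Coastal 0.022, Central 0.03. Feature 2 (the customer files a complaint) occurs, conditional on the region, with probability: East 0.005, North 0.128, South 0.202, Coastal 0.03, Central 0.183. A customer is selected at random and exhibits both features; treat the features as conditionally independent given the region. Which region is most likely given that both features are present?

South

Unnormalized posteriors (prior × likelihood):
  East: 0.15 × 0.04 × 0.005 = 0.00003
  North: 0.17 × 0.126 × 0.128 = 0.00274176
  South: 0.09 × 0.292 × 0.202 = 0.00530856
  Coastal: 0.3 × 0.022 × 0.03 = 0.000198
  Central: 0.29 × 0.03 × 0.183 = 0.0015921
Normalizing constant = 0.00987042.
Largest term belongs to South, so South is most probable.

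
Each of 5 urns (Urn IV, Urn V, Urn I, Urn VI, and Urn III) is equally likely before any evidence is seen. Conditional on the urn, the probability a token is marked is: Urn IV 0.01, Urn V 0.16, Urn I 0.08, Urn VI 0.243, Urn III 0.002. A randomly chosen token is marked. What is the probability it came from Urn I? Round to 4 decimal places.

0.1616

With a uniform prior (1/5 each), posterior ∝ likelihood:
  Urn IV: 0.01
  Urn V: 0.16
  Urn I: 0.08
  Urn VI: 0.243
  Urn III: 0.002
Normalizing constant = 0.495.
P(Urn I | evidence) = 0.08 / 0.495 ≈ 0.1616.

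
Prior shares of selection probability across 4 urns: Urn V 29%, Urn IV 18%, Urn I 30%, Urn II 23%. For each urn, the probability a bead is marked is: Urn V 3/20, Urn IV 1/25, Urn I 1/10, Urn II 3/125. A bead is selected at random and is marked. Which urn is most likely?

By Bayes' rule, posterior ∝ prior × likelihood:
  Urn V: 0.29 × 0.15 = 0.0435
  Urn IV: 0.18 × 0.04 = 0.0072
  Urn I: 0.3 × 0.1 = 0.03
  Urn II: 0.23 × 0.024 = 0.00552
Total = 0.08622.
Largest term belongs to Urn V, so Urn V is most probable.

Urn V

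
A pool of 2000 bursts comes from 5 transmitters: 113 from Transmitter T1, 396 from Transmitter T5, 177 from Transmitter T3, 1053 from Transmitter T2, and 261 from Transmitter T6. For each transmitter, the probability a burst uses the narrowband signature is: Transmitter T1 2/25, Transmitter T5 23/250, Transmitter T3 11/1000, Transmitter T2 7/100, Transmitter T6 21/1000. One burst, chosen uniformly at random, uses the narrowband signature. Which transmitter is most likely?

Transmitter T2

Unnormalized posteriors (prior × likelihood):
  Transmitter T1: 0.0565 × 0.08 = 0.00452
  Transmitter T5: 0.198 × 0.092 = 0.018216
  Transmitter T3: 0.0885 × 0.011 = 0.0009735
  Transmitter T2: 0.5265 × 0.07 = 0.036855
  Transmitter T6: 0.1305 × 0.021 = 0.0027405
Sum = 0.063305.
Largest term belongs to Transmitter T2, so Transmitter T2 is most probable.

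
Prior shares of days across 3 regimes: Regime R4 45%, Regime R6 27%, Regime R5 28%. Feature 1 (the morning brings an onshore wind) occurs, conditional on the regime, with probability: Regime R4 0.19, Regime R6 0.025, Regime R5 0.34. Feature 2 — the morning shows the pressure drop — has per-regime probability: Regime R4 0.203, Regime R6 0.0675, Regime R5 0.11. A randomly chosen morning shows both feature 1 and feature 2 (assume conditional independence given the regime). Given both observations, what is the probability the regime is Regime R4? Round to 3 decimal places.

0.614

By Bayes' rule, posterior ∝ prior × likelihood:
  Regime R4: 0.45 × 0.19 × 0.203 = 0.0173565
  Regime R6: 0.27 × 0.025 × 0.0675 = 0.000455625
  Regime R5: 0.28 × 0.34 × 0.11 = 0.010472
Sum = 0.028284125.
P(Regime R4 | evidence) = 0.0173565 / 0.028284125 ≈ 0.614.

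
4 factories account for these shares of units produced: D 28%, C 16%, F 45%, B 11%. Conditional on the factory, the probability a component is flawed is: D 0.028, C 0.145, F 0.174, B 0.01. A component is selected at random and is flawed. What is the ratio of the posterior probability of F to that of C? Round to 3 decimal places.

By Bayes' rule, posterior ∝ prior × likelihood:
  D: 0.28 × 0.028 = 0.00784
  C: 0.16 × 0.145 = 0.0232
  F: 0.45 × 0.174 = 0.0783
  B: 0.11 × 0.01 = 0.0011
Total = 0.11044.
The ratio is 0.0783 / 0.0232 (the normalizer cancels) = 3.375.

3.375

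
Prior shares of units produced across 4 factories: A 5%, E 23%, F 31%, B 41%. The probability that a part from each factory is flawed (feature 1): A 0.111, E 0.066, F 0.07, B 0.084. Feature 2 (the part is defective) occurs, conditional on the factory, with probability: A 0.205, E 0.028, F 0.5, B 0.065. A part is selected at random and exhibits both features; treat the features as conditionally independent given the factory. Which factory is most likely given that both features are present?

F

Compute prior × likelihood for every hypothesis:
  A: 0.05 × 0.111 × 0.205 = 0.00113775
  E: 0.23 × 0.066 × 0.028 = 0.00042504
  F: 0.31 × 0.07 × 0.5 = 0.01085
  B: 0.41 × 0.084 × 0.065 = 0.0022386
Normalizing constant = 0.01465139.
Largest term belongs to F, so F is most probable.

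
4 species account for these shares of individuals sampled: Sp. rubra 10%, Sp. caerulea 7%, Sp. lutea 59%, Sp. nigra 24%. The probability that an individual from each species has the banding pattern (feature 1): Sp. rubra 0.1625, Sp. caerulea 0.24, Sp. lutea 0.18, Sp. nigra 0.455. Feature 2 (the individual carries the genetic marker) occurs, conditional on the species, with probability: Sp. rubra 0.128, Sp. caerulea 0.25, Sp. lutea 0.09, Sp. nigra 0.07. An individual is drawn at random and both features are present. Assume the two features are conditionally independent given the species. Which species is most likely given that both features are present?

Prior × likelihood for each hypothesis:
  Sp. rubra: 0.1 × 0.1625 × 0.128 = 0.00208
  Sp. caerulea: 0.07 × 0.24 × 0.25 = 0.0042
  Sp. lutea: 0.59 × 0.18 × 0.09 = 0.009558
  Sp. nigra: 0.24 × 0.455 × 0.07 = 0.007644
Normalizing constant = 0.023482.
Largest term belongs to Sp. lutea, so Sp. lutea is most probable.

Sp. lutea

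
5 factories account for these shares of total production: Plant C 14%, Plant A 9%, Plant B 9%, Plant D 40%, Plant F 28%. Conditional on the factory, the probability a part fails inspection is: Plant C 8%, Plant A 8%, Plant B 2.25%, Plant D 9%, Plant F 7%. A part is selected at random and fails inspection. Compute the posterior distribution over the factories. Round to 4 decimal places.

Plant C 0.1473, Plant A 0.0947, Plant B 0.0266, Plant D 0.4735, Plant F 0.2578

Compute prior × likelihood for every hypothesis:
  Plant C: 0.14 × 0.08 = 0.0112
  Plant A: 0.09 × 0.08 = 0.0072
  Plant B: 0.09 × 0.0225 = 0.002025
  Plant D: 0.4 × 0.09 = 0.036
  Plant F: 0.28 × 0.07 = 0.0196
Sum = 0.076025.
P(Plant C | nonconforming) = 0.0112/0.076025 ≈ 0.1473
P(Plant A | nonconforming) = 0.0072/0.076025 ≈ 0.0947
P(Plant B | nonconforming) = 0.002025/0.076025 ≈ 0.0266
P(Plant D | nonconforming) = 0.036/0.076025 ≈ 0.4735
P(Plant F | nonconforming) = 0.0196/0.076025 ≈ 0.2578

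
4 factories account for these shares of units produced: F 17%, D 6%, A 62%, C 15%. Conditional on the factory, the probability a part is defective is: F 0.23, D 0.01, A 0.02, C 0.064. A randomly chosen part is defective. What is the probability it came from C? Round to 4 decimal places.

0.1556

Compute prior × likelihood for every hypothesis:
  F: 0.17 × 0.23 = 0.0391
  D: 0.06 × 0.01 = 0.0006
  A: 0.62 × 0.02 = 0.0124
  C: 0.15 × 0.064 = 0.0096
Total = 0.0617.
P(C | evidence) = 0.0096 / 0.0617 ≈ 0.1556.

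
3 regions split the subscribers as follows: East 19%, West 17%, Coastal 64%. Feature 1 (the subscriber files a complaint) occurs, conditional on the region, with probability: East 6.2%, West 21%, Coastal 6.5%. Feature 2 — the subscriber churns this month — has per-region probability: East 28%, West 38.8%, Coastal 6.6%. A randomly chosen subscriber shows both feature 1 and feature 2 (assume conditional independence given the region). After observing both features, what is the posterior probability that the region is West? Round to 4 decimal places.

0.6962

By Bayes' rule, posterior ∝ prior × likelihood:
  East: 0.19 × 0.062 × 0.28 = 0.0032984
  West: 0.17 × 0.21 × 0.388 = 0.0138516
  Coastal: 0.64 × 0.065 × 0.066 = 0.0027456
Sum = 0.0198956.
P(West | evidence) = 0.0138516 / 0.0198956 ≈ 0.6962.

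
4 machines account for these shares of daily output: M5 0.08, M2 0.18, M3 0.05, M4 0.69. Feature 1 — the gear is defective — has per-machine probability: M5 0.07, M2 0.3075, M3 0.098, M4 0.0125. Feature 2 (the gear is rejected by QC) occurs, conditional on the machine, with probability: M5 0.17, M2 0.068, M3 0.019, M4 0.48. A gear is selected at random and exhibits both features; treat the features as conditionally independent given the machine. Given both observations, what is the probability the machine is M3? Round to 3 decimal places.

By Bayes' rule, posterior ∝ prior × likelihood:
  M5: 0.08 × 0.07 × 0.17 = 0.000952
  M2: 0.18 × 0.3075 × 0.068 = 0.0037638
  M3: 0.05 × 0.098 × 0.019 = 0.0000931
  M4: 0.69 × 0.0125 × 0.48 = 0.00414
Sum = 0.0089489.
P(M3 | evidence) = 0.0000931 / 0.0089489 ≈ 0.010.

0.010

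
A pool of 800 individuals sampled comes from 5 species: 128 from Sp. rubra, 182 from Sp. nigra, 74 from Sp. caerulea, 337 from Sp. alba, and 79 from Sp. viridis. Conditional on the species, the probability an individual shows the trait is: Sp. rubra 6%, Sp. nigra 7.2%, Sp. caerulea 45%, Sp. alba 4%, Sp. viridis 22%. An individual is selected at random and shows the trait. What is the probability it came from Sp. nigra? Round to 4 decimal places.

0.1543

Prior × likelihood for each hypothesis:
  Sp. rubra: 0.16 × 0.06 = 0.0096
  Sp. nigra: 0.2275 × 0.072 = 0.01638
  Sp. caerulea: 0.0925 × 0.45 = 0.041625
  Sp. alba: 0.42125 × 0.04 = 0.01685
  Sp. viridis: 0.09875 × 0.22 = 0.021725
Total = 0.10618.
P(Sp. nigra | evidence) = 0.01638 / 0.10618 ≈ 0.1543.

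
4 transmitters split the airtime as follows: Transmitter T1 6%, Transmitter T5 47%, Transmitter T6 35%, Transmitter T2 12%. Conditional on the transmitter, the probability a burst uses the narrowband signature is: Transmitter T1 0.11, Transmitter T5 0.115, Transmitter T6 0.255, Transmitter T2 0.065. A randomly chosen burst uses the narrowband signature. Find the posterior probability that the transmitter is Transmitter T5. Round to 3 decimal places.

0.343

Compute prior × likelihood for every hypothesis:
  Transmitter T1: 0.06 × 0.11 = 0.0066
  Transmitter T5: 0.47 × 0.115 = 0.05405
  Transmitter T6: 0.35 × 0.255 = 0.08925
  Transmitter T2: 0.12 × 0.065 = 0.0078
Sum = 0.1577.
P(Transmitter T5 | evidence) = 0.05405 / 0.1577 ≈ 0.343.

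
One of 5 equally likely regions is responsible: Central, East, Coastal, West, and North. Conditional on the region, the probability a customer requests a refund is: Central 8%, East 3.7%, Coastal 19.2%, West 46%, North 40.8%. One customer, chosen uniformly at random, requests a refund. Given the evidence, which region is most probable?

With a uniform prior (1/5 each), posterior ∝ likelihood:
  Central: 0.08
  East: 0.037
  Coastal: 0.192
  West: 0.46
  North: 0.408
Sum = 1.177.
Largest term belongs to West, so West is most probable.

West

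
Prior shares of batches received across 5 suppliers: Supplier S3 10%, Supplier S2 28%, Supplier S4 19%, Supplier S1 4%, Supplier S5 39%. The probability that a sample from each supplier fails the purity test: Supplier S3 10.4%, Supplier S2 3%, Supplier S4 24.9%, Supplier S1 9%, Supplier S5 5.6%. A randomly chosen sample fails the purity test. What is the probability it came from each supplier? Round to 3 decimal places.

Supplier S3 0.114, Supplier S2 0.092, Supplier S4 0.517, Supplier S1 0.039, Supplier S5 0.239

Compute prior × likelihood for every hypothesis:
  Supplier S3: 0.1 × 0.104 = 0.0104
  Supplier S2: 0.28 × 0.03 = 0.0084
  Supplier S4: 0.19 × 0.249 = 0.04731
  Supplier S1: 0.04 × 0.09 = 0.0036
  Supplier S5: 0.39 × 0.056 = 0.02184
Total = 0.09155.
P(Supplier S3 | off-spec) = 0.0104/0.09155 ≈ 0.114
P(Supplier S2 | off-spec) = 0.0084/0.09155 ≈ 0.092
P(Supplier S4 | off-spec) = 0.04731/0.09155 ≈ 0.517
P(Supplier S1 | off-spec) = 0.0036/0.09155 ≈ 0.039
P(Supplier S5 | off-spec) = 0.02184/0.09155 ≈ 0.239
(Check: 0.114+0.092+0.517+0.039+0.239 = 1.001.)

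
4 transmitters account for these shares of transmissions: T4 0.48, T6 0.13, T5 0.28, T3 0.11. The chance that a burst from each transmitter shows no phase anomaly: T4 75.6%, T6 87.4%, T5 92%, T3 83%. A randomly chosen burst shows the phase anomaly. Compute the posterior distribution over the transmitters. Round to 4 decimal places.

Taking complements, P(anomaly | each) = T4 0.244, T6 0.126, T5 0.08, T3 0.17.
Compute prior × likelihood for every hypothesis:
  T4: 0.48 × 0.244 = 0.11712
  T6: 0.13 × 0.126 = 0.01638
  T5: 0.28 × 0.08 = 0.0224
  T3: 0.11 × 0.17 = 0.0187
Total = 0.1746.
P(T4 | anomaly) = 0.11712/0.1746 ≈ 0.6708
P(T6 | anomaly) = 0.01638/0.1746 ≈ 0.0938
P(T5 | anomaly) = 0.0224/0.1746 ≈ 0.1283
P(T3 | anomaly) = 0.0187/0.1746 ≈ 0.1071

T4 0.6708, T6 0.0938, T5 0.1283, T3 0.1071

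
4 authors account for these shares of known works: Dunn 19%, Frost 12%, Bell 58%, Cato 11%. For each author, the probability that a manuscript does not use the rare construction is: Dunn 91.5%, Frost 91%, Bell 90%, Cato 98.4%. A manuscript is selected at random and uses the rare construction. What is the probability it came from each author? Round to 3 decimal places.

Taking complements, P(rare-form | each) = Dunn 0.085, Frost 0.09, Bell 0.1, Cato 0.016.
Prior × likelihood for each hypothesis:
  Dunn: 0.19 × 0.085 = 0.01615
  Frost: 0.12 × 0.09 = 0.0108
  Bell: 0.58 × 0.1 = 0.058
  Cato: 0.11 × 0.016 = 0.00176
Normalizing constant = 0.08671.
P(Dunn | rare-form) = 0.01615/0.08671 ≈ 0.186
P(Frost | rare-form) = 0.0108/0.08671 ≈ 0.125
P(Bell | rare-form) = 0.058/0.08671 ≈ 0.669
P(Cato | rare-form) = 0.00176/0.08671 ≈ 0.020

Dunn 0.186, Frost 0.125, Bell 0.669, Cato 0.020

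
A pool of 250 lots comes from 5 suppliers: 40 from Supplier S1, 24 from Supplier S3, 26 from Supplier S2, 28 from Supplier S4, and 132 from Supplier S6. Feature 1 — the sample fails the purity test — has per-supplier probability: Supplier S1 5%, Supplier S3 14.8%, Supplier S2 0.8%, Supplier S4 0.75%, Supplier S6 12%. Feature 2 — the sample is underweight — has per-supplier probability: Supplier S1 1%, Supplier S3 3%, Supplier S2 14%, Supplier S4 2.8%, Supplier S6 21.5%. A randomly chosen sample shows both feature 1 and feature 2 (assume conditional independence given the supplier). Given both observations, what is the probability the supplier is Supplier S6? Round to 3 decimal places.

Unnormalized posteriors (prior × likelihood):
  Supplier S1: 0.16 × 0.05 × 0.01 = 0.00008
  Supplier S3: 0.096 × 0.148 × 0.03 = 0.00042624
  Supplier S2: 0.104 × 0.008 × 0.14 = 0.00011648
  Supplier S4: 0.112 × 0.0075 × 0.028 = 0.00002352
  Supplier S6: 0.528 × 0.12 × 0.215 = 0.0136224
Normalizing constant = 0.01426864.
P(Supplier S6 | evidence) = 0.0136224 / 0.01426864 ≈ 0.955.

0.955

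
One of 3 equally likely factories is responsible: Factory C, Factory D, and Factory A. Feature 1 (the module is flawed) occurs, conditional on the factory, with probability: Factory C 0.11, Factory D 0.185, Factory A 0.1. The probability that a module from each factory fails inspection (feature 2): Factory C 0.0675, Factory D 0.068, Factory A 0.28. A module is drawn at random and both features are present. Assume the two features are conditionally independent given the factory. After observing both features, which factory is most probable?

With a uniform prior (1/3 each), posterior ∝ likelihood:
  Factory C: 0.11 × 0.0675 = 0.007425
  Factory D: 0.185 × 0.068 = 0.01258
  Factory A: 0.1 × 0.28 = 0.028
Total = 0.048005.
Largest term belongs to Factory A, so Factory A is most probable.

Factory A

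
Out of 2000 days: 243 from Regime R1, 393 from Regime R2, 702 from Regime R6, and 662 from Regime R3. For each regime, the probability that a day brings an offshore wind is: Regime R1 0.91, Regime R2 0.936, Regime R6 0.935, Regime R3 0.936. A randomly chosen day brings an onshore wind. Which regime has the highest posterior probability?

Regime R6

Taking complements, P(onshore | each) = Regime R1 0.09, Regime R2 0.064, Regime R6 0.065, Regime R3 0.064.
Prior × likelihood for each hypothesis:
  Regime R1: 0.1215 × 0.09 = 0.010935
  Regime R2: 0.1965 × 0.064 = 0.012576
  Regime R6: 0.351 × 0.065 = 0.022815
  Regime R3: 0.331 × 0.064 = 0.021184
Normalizing constant = 0.06751.
Largest term belongs to Regime R6, so Regime R6 is most probable.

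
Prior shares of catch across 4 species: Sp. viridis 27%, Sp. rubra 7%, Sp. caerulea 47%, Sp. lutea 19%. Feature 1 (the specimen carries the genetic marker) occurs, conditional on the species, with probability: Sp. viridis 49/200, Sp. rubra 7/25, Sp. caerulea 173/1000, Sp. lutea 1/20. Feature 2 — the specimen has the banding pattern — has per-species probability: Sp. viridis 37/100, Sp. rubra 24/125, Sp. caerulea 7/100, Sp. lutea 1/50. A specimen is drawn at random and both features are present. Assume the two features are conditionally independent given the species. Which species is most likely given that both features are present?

Sp. viridis

Compute prior × likelihood for every hypothesis:
  Sp. viridis: 0.27 × 0.245 × 0.37 = 0.0244755
  Sp. rubra: 0.07 × 0.28 × 0.192 = 0.0037632
  Sp. caerulea: 0.47 × 0.173 × 0.07 = 0.0056917
  Sp. lutea: 0.19 × 0.05 × 0.02 = 0.00019
Total = 0.0341204.
Largest term belongs to Sp. viridis, so Sp. viridis is most probable.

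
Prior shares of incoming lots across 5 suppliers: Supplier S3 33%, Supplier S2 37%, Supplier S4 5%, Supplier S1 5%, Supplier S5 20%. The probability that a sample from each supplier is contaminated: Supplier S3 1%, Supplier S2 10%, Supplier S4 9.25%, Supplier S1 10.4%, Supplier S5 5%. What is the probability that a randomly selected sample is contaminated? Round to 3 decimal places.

0.060

Unnormalized posteriors (prior × likelihood):
  Supplier S3: 0.33 × 0.01 = 0.0033
  Supplier S2: 0.37 × 0.1 = 0.037
  Supplier S4: 0.05 × 0.0925 = 0.004625
  Supplier S1: 0.05 × 0.104 = 0.0052
  Supplier S5: 0.2 × 0.05 = 0.01
P(contaminated) = 0.0033 + 0.037 + 0.004625 + 0.0052 + 0.01 = 0.060125 → 0.060.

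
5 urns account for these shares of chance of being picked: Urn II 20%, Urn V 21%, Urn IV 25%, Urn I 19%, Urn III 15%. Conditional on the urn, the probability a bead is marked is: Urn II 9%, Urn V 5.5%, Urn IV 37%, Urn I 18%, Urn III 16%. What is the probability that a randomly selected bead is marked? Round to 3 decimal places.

0.180

Prior × likelihood for each hypothesis:
  Urn II: 0.2 × 0.09 = 0.018
  Urn V: 0.21 × 0.055 = 0.01155
  Urn IV: 0.25 × 0.37 = 0.0925
  Urn I: 0.19 × 0.18 = 0.0342
  Urn III: 0.15 × 0.16 = 0.024
P(marked) = 0.018 + 0.01155 + 0.0925 + 0.0342 + 0.024 = 0.18025 → 0.180.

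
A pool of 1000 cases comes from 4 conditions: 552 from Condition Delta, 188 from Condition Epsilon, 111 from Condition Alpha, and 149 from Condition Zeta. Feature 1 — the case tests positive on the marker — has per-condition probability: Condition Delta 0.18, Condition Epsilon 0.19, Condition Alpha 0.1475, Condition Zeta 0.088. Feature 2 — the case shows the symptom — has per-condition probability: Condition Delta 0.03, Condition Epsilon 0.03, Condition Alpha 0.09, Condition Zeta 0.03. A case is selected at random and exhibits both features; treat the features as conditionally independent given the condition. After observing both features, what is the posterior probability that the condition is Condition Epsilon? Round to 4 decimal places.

By Bayes' rule, posterior ∝ prior × likelihood:
  Condition Delta: 0.552 × 0.18 × 0.03 = 0.0029808
  Condition Epsilon: 0.188 × 0.19 × 0.03 = 0.0010716
  Condition Alpha: 0.111 × 0.1475 × 0.09 = 0.001473525
  Condition Zeta: 0.149 × 0.088 × 0.03 = 0.00039336
Total = 0.005919285.
P(Condition Epsilon | evidence) = 0.0010716 / 0.005919285 ≈ 0.1810.

0.1810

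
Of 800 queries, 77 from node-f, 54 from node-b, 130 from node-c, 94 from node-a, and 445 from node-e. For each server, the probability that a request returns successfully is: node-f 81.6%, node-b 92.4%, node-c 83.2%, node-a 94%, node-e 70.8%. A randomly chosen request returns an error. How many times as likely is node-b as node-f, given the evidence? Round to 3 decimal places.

Taking complements, P(error | each) = node-f 0.184, node-b 0.076, node-c 0.168, node-a 0.06, node-e 0.292.
Prior × likelihood for each hypothesis:
  node-f: 0.09625 × 0.184 = 0.01771
  node-b: 0.0675 × 0.076 = 0.00513
  node-c: 0.1625 × 0.168 = 0.0273
  node-a: 0.1175 × 0.06 = 0.00705
  node-e: 0.55625 × 0.292 = 0.162425
Normalizing constant = 0.219615.
The ratio is 0.00513 / 0.01771 (the normalizer cancels) = 0.290.

0.290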